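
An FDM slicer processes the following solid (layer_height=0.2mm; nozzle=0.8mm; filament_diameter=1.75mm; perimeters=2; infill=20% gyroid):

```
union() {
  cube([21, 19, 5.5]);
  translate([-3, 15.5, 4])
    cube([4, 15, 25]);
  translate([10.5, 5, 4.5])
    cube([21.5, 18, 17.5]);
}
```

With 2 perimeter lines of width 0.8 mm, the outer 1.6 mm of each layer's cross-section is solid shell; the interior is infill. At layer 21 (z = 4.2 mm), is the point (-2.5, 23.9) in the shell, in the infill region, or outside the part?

shell

At z = 4.2 mm: the cube (footprint 21×19) is included at this height; the cube at (-3, 15.5) is present — its section is the full 4×15 rectangle; the cube at (10.5, 5) is not intersected at this z (z outside [4.5, 22]); Combining (union): the regions partially overlap (shared area 3.50 mm²), so overlapping operands fuse into one piece — 1 connected region. Overall, the cross-section is a single solid region. The nearest boundary edge runs (-3.00, 15.50)→(-3.00, 30.50); distance from the point to it = 0.50 mm. The point is inside the cross-section, 0.50 mm from the nearest boundary — within the 1.6 mm shell band (2 × 0.8).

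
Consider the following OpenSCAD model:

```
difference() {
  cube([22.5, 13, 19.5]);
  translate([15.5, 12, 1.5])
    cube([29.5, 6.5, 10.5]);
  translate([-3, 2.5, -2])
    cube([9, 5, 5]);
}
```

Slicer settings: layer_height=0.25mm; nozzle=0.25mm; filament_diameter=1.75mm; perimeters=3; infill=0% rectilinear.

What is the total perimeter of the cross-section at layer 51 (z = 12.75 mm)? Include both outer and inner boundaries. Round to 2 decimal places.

At z = 12.75 mm: the cube (footprint 22.5×13) is included at this height (perimeter 71.00 mm); the cube at (15.5, 12) is absent (z outside [1.5, 12]); the cube at (-3, 2.5) does not reach this height (z outside [-2, 3]); Taking the first minus the rest: none of the subtracted shapes is present at this height, so the 22.5×13 cube is unchanged — boundary = 71.00 mm. Overall, the cross-section is a single solid region. Total boundary length (outer) = 71.00 mm.

71.00 mm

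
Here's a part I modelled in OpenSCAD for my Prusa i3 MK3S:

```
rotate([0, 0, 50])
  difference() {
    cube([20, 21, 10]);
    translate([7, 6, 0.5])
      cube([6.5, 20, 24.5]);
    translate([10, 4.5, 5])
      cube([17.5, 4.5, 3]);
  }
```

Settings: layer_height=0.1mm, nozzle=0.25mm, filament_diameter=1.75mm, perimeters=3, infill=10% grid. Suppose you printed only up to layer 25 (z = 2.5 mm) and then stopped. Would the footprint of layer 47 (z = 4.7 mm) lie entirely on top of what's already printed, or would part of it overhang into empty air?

Compare the two slices. At z = 2.5: the cube is present — its section is the full 20×21 rectangle (area 420.00 mm²); the 6.5×20 cube at (7, 6) contributes its full rectangle (area 130.00 mm²); the cube at (10, 4.5) is not intersected at this z (z outside [5, 8]); Taking the first minus the rest: starting from the 20×21 cube (420.00 mm²), the 6.5×20 cube at (7, 6) partially overlaps it — only the 97.50 mm² overlap (of its 130.00 mm²) is removed, clipping the outline — area = 322.50 mm²; (rotated 50° about Z; rotation is an isometry so areas/perimeters/island counts are preserved). At z = 4.7: the cube is present — its section is the full 20×21 rectangle (area 420.00 mm²); the 6.5×20 cube at (7, 6) contributes its full rectangle (area 130.00 mm²); the cube at (10, 4.5) is absent (z outside [5, 8]); After the difference (first − rest): starting from the 20×21 cube (420.00 mm²), the 6.5×20 cube at (7, 6) partially overlaps it — only the 97.50 mm² overlap (of its 130.00 mm²) is removed, clipping the outline — area = 322.50 mm²; (rotated 50° about Z; rotation is an isometry so areas/perimeters/island counts are preserved). Checking containment: the cross-section at z = 4.7 is a subset of the cross-section at z = 2.5.

entirely on top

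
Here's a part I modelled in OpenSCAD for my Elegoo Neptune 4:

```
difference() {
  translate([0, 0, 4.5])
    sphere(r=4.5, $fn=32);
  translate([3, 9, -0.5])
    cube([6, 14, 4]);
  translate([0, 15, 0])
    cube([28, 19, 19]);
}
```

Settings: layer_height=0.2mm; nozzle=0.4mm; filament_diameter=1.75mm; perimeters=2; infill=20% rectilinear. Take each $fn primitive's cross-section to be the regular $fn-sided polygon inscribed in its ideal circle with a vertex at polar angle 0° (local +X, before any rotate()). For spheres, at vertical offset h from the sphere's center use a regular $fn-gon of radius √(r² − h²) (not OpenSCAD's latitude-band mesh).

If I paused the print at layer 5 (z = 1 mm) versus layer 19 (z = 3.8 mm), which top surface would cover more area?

layer 19 (z = 3.8 mm)

Layer 5 (z = 1): the r=4.5 sphere contributes a regular 32-gon of circumradius √(4.5²−3.5²) = 2.828 (area = (32/2)·2.828²·sin(360°/32) = 24.97 mm²); the 6×14 cube at (3, 9) contributes its full rectangle (area 84.00 mm²); the cube at (0, 15) (footprint 28×19) is included at this height (area 532.00 mm²); Subtracting the remaining from the first: starting from the r=4.5 sphere (24.97 mm²), the 6×14 cube at (3, 9) misses the remaining region (no effect); the 28×19 cube at (0, 15) misses the remaining region (no effect) — area = 24.97 mm². So its area = 24.97 mm². Layer 19 (z = 3.8): the r=4.5 sphere slices to a regular 32-gon of circumradius 4.445 (√(r²−h²) with h=0.7 from center) (area = (32/2)·4.445²·sin(360°/32) = 61.68 mm²); the cube at (3, 9) is absent (z outside [-0.5, 3.5]); the 28×19 cube at (0, 15) contributes its full rectangle (area 532.00 mm²); Taking the first minus the rest: starting from the r=4.5 sphere (61.68 mm²), the 28×19 cube at (0, 15) misses the remaining region (no effect) — area = 61.68 mm². So its area = 61.68 mm². Layer 19 is larger (61.68 vs 24.97 mm²).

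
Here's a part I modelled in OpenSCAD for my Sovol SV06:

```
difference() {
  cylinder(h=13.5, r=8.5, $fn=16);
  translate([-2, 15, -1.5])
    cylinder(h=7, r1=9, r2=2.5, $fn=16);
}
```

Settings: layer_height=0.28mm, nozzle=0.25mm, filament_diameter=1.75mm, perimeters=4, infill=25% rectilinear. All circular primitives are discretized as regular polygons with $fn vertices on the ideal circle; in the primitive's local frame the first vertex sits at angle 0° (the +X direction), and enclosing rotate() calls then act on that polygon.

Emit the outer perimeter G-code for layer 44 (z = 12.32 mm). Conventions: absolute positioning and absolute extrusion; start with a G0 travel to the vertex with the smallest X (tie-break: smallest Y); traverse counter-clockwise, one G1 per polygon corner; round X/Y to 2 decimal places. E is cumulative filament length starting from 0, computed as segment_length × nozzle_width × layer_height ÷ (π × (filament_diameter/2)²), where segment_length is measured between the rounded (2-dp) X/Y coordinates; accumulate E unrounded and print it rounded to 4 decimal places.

G0 X-8.50 Y0.00 Z12.32
G1 X-7.85 Y-3.25 E0.0965
G1 X-6.01 Y-6.01 E0.1930
G1 X-3.25 Y-7.85 E0.2895
G1 X0.00 Y-8.50 E0.3860
G1 X3.25 Y-7.85 E0.4824
G1 X6.01 Y-6.01 E0.5790
G1 X7.85 Y-3.25 E0.6755
G1 X8.50 Y0.00 E0.7720
G1 X7.85 Y3.25 E0.8684
G1 X6.01 Y6.01 E0.9650
G1 X3.25 Y7.85 E1.0615
G1 X0.00 Y8.50 E1.1580
G1 X-3.25 Y7.85 E1.2544
G1 X-6.01 Y6.01 E1.3510
G1 X-7.85 Y3.25 E1.4475
G1 X-8.50 Y0.00 E1.5439

At z = 12.32 mm: the cylinder: section is a regular 16-gon, circumradius r=8.5; the cone at (-2, 15) is not intersected at this z (z outside [-1.5, 5.5]); Subtracting the remaining from the first: none of the subtracted shapes is present at this height, so the r=8.5 cylinder is unchanged — 1 connected region. The outline is a single polygon with 16 vertices. Extrusion per mm of travel: 0.25 × 0.28 / (π × 0.875²) = 0.029103. Accumulating E over each segment gives final E = 1.5439.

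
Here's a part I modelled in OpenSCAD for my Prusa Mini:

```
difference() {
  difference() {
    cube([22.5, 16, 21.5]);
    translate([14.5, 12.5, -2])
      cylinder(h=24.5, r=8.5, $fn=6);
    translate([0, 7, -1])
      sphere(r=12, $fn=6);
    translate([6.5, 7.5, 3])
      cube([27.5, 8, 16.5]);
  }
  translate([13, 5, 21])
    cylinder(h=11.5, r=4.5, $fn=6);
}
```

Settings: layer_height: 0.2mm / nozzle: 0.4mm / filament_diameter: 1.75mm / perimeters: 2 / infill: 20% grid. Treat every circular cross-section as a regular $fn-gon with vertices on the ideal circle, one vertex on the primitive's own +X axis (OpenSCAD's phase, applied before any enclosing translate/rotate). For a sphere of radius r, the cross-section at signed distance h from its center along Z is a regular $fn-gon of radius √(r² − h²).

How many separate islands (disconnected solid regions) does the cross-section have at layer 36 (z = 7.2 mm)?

At z = 7.2 mm: the 22.5×16 cube contributes its full rectangle; the r=8.5 cylinder at (14.5, 12.5) gives a regular 6-gon of circumradius 8.5 (constant along its height); the r=12 sphere at (0, 7) contributes a regular 6-gon of circumradius √(12²−8.2²) = 8.761; the cube at (6.5, 7.5) (footprint 27.5×8) is included at this height; Taking the first minus the rest: starting from the 22.5×16 cube, the r=8.5 cylinder at (14.5, 12.5) partially overlaps it — only the 145.85 mm² overlap (of its 187.71 mm²) is removed, clipping the outline; the r=12 sphere at (0, 7) partially overlaps it — only the 97.04 mm² overlap (of its 199.43 mm²) is removed, clipping the outline; the 27.5×8 cube at (6.5, 7.5) partially overlaps it — only the 9.13 mm² overlap (of its 220.00 mm²) is removed, clipping the outline — 3 connected regions; the cylinder at (13, 5) does not reach this height (z outside [21, 32.5]); After the difference (first − rest): none of the subtracted shapes is present at this height, so the result so far is unchanged — 3 connected regions. Overall, the cross-section has 3 separate islands. Island count = 3.

3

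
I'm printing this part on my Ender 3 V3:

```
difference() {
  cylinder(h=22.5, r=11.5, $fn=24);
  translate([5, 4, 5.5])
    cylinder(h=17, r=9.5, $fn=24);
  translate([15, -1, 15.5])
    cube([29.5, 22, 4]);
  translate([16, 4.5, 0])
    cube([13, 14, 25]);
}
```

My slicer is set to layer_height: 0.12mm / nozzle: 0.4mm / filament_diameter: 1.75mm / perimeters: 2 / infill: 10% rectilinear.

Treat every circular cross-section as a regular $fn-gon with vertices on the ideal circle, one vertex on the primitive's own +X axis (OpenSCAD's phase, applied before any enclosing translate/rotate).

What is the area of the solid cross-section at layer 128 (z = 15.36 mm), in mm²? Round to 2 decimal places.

At z = 15.36 mm: the r=11.5 cylinder contributes a regular 24-gon of circumradius 11.5 (area = (24/2)·11.500²·sin(360°/24) = 410.75 mm²); the r=9.5 cylinder at (5, 4) gives a regular 24-gon of circumradius 9.5 (constant along its height) (area = (24/2)·9.500²·sin(360°/24) = 280.30 mm²); the cube at (15, -1) does not reach this height (z outside [15.5, 19.5]); the cube at (16, 4.5) (footprint 13×14) is included at this height (area 182.00 mm²); Taking the first minus the rest: starting from the r=11.5 cylinder (410.75 mm²), the r=9.5 cylinder at (5, 4) partially overlaps it — only the 207.18 mm² overlap (of its 280.30 mm²) is removed, clipping the outline; the 13×14 cube at (16, 4.5) misses the remaining region (no effect) — area = 203.56 mm². Overall, the cross-section is a single solid region. Net area = 203.56 mm².

203.56 mm²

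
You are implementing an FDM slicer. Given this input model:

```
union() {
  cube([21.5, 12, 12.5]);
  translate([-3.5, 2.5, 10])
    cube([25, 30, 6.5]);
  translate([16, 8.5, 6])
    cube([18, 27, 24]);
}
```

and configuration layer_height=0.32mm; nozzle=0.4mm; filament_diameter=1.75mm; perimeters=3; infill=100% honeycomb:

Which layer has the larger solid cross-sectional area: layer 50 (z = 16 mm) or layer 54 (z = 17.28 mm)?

Layer 50 (z = 16): the cube does not reach this height (z outside [0, 12.5]); the cube at (-3.5, 2.5) is present — its section is the full 25×30 rectangle (area 750.00 mm²); the cube at (16, 8.5) is present — its section is the full 18×27 rectangle (area 486.00 mm²); Taking the union: the regions partially overlap — summed areas 1236.00 mm² minus the doubly-counted overlap 132.00 mm² gives 1104.00 mm² — area = 1104.00 mm². So its area = 1104.00 mm². Layer 54 (z = 17.28): the cube is not intersected at this z (z outside [0, 12.5]); the cube at (-3.5, 2.5) is absent (z outside [10, 16.5]); the cube at (16, 8.5) (footprint 18×27) is included at this height (area 486.00 mm²); Taking the union: only the 18×27 cube at (16, 8.5) is present, so the union is just that shape — area = 486.00 mm². So its area = 486.00 mm². Layer 50 is larger (1104.00 vs 486.00 mm²).

layer 50 (z = 16 mm)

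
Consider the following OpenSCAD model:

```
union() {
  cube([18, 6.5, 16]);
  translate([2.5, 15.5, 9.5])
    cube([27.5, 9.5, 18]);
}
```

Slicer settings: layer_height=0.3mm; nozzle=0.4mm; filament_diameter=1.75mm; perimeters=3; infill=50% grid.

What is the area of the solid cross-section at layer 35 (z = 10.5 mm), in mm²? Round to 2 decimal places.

At z = 10.5 mm: the cube (footprint 18×6.5) is included at this height (area 117.00 mm²); the cube at (2.5, 15.5) is present — its section is the full 27.5×9.5 rectangle (area 261.25 mm²); Taking the union: the 2 present regions are separate (no shared area or edge), so areas and boundary lengths simply add and each stays a separate island — area = 378.25 mm². Overall, the cross-section has 2 separate islands. Net area = 378.25 mm².

378.25 mm²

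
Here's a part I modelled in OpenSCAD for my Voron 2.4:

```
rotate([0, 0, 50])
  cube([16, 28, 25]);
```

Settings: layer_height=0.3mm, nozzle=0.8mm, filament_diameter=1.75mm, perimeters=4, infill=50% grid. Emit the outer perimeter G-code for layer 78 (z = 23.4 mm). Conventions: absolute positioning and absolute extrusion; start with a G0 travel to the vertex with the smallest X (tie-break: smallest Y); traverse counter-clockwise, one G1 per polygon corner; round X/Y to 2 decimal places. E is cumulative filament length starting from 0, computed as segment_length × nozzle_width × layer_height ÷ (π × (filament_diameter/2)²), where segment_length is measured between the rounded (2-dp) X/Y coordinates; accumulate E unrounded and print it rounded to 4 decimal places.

At z = 23.4 mm: the cube is present — its section is the full 16×28 rectangle; (rotated 50° about Z; rotation is an isometry so areas/perimeters/island counts are preserved). The outline is a single polygon with 4 vertices. Extrusion per mm of travel: 0.8 × 0.3 / (π × 0.875²) = 0.099780. Accumulating E over each segment gives final E = 8.7794.

G0 X-21.45 Y18.00 Z23.40
G1 X0.00 Y0.00 E2.7940
G1 X10.28 Y12.26 E4.3905
G1 X-11.16 Y30.25 E7.1831
G1 X-21.45 Y18.00 E8.7794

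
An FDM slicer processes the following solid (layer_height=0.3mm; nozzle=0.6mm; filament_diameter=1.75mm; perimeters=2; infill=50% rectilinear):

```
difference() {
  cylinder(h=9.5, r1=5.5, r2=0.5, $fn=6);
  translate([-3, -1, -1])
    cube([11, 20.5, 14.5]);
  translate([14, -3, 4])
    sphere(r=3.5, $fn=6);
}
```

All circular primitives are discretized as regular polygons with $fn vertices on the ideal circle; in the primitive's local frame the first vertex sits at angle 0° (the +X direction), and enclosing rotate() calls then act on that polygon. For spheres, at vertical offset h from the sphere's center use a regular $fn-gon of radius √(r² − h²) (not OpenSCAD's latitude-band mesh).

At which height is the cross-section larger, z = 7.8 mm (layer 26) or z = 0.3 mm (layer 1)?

Layer 26 (z = 7.8): the cone contributes a regular 6-gon of circumradius 1.395 (interpolated between r1=5.5 and r2=0.5 at t=0.821) (area = (6/2)·1.395²·sin(360°/6) = 5.05 mm²); the 11×20.5 cube at (-3, -1) contributes its full rectangle (area 225.50 mm²); the sphere at (14, -3) does not reach this height (|z−center|=3.800 > r=3.5); Taking the first minus the rest: starting from the cone (5.05 mm²), the 11×20.5 cube at (-3, -1) partially overlaps it — only the 4.74 mm² overlap (of its 225.50 mm²) is removed, clipping the outline — area = 0.31 mm². So its area = 0.31 mm². Layer 1 (z = 0.3): the cone: at t=0.032 of its height the radius interpolates to r₁+(r₂−r₁)t = 5.342, giving a regular 6-gon of that circumradius (area = (6/2)·5.342²·sin(360°/6) = 74.14 mm²); the cube at (-3, -1) is present — its section is the full 11×20.5 rectangle (area 225.50 mm²); the sphere at (14, -3) is absent (|z−center|=3.700 > r=3.5); Subtracting the remaining from the first: starting from the cone (74.14 mm²), the 11×20.5 cube at (-3, -1) partially overlaps it — only the 40.37 mm² overlap (of its 225.50 mm²) is removed, clipping the outline — area = 33.77 mm². So its area = 33.77 mm². Layer 1 is larger (33.77 vs 0.31 mm²).

layer 1 (z = 0.3 mm)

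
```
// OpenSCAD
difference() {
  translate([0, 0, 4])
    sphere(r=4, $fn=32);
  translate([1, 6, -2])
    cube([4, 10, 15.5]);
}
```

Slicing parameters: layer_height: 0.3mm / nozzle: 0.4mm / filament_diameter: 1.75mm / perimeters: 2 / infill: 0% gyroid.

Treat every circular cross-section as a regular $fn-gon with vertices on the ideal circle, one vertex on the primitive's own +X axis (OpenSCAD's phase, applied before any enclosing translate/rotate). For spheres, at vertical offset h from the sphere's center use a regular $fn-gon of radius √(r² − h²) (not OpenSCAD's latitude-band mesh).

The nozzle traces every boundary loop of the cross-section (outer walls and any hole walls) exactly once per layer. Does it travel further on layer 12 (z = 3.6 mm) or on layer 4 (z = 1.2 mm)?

layer 12 (z = 3.6 mm)

Layer 12 (z = 3.6): the sphere: section is a regular 32-gon, circumradius = √(r²−h²) = √(4²−0.4²) = 3.980 (perimeter = 2·32·3.980·sin(180°/32) = 24.97 mm); the cube at (1, 6) (footprint 4×10) is included at this height (perimeter 28.00 mm); After the difference (first − rest): starting from the r=4 sphere, the 4×10 cube at (1, 6) misses the remaining region (no effect) — boundary = 24.97 mm. So its perimeter = 24.97 mm. Layer 4 (z = 1.2): the r=4 sphere slices to a regular 32-gon of circumradius 2.857 (√(r²−h²) with h=2.8 from center) (perimeter = 2·32·2.857·sin(180°/32) = 17.92 mm); the cube at (1, 6) is present — its section is the full 4×10 rectangle (perimeter 28.00 mm); Taking the first minus the rest: starting from the r=4 sphere, the 4×10 cube at (1, 6) misses the remaining region (no effect) — boundary = 17.92 mm. So its perimeter = 17.92 mm. Layer 12 is larger (24.97 vs 17.92 mm).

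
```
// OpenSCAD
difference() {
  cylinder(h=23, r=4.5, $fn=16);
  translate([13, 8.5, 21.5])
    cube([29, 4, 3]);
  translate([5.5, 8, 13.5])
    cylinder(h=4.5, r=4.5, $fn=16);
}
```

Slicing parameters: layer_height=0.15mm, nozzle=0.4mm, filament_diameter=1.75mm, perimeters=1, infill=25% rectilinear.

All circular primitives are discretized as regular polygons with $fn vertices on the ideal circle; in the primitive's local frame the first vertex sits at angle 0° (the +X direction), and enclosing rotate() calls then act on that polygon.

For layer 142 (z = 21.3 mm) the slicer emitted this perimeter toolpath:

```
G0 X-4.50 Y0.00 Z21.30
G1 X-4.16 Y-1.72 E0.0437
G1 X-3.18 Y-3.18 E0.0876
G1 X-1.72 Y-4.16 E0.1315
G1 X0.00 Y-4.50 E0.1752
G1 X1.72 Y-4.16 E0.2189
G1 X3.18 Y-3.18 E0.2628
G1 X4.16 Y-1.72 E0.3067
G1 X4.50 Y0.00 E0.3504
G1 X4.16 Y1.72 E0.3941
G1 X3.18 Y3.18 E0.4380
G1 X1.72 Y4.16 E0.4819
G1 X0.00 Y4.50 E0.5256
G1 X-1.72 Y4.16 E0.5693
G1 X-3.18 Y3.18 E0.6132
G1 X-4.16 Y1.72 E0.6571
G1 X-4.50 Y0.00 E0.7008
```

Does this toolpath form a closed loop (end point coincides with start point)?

yes

Start point (G0): (-4.50, 0.00). End point (last G1): the path returns to the start — closed.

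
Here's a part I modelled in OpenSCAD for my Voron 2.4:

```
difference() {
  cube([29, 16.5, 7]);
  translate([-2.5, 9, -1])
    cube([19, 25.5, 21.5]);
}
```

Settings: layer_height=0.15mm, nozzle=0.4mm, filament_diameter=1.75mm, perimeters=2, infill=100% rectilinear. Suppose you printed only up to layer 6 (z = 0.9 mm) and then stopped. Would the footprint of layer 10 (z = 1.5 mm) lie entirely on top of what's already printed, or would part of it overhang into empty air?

entirely on top

Compare the two slices. At z = 0.9: the cube (footprint 29×16.5) is included at this height (area 478.50 mm²); the 19×25.5 cube at (-2.5, 9) contributes its full rectangle (area 484.50 mm²); Taking the first minus the rest: starting from the 29×16.5 cube (478.50 mm²), the 19×25.5 cube at (-2.5, 9) partially overlaps it — only the 123.75 mm² overlap (of its 484.50 mm²) is removed, clipping the outline — area = 354.75 mm². At z = 1.5: the cube (footprint 29×16.5) is included at this height (area 478.50 mm²); the 19×25.5 cube at (-2.5, 9) contributes its full rectangle (area 484.50 mm²); After the difference (first − rest): starting from the 29×16.5 cube (478.50 mm²), the 19×25.5 cube at (-2.5, 9) partially overlaps it — only the 123.75 mm² overlap (of its 484.50 mm²) is removed, clipping the outline — area = 354.75 mm². Checking containment: the cross-section at z = 1.5 is a subset of the cross-section at z = 0.9.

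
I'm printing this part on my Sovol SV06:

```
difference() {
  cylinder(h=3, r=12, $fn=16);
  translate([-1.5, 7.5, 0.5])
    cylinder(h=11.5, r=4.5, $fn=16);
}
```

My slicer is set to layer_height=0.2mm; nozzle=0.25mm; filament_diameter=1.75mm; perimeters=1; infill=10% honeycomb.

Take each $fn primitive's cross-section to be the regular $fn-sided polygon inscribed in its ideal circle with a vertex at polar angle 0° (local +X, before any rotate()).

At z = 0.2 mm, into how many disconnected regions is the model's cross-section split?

At z = 0.2 mm: the cylinder: section is a regular 16-gon, circumradius r=12; the cylinder at (-1.5, 7.5) is not intersected at this z (z outside [0.5, 12]); After the difference (first − rest): none of the subtracted shapes is present at this height, so the r=12 cylinder is unchanged — 1 connected region. The result has 1 disconnected region.

1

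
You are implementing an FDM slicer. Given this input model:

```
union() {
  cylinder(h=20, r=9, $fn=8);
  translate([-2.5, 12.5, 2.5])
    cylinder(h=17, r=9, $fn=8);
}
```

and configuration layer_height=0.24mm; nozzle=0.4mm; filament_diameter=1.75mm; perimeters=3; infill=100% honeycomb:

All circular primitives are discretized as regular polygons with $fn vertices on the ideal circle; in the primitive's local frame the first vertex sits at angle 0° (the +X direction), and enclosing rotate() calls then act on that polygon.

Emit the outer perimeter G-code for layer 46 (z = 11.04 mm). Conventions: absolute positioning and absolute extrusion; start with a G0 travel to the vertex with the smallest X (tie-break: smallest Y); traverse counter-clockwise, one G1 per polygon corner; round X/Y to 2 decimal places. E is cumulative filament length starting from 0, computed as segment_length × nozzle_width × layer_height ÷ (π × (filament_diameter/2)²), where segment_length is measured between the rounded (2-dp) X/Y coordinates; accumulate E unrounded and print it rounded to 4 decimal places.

G0 X-11.50 Y12.50 Z11.04
G1 X-8.86 Y6.14 E0.2748
G1 X-6.81 Y5.29 E0.3634
G1 X-9.00 Y0.00 E0.5919
G1 X-6.36 Y-6.36 E0.8668
G1 X0.00 Y-9.00 E1.1416
G1 X6.36 Y-6.36 E1.4165
G1 X9.00 Y0.00 E1.6913
G1 X6.36 Y6.36 E1.9661
G1 X4.31 Y7.21 E2.0547
G1 X6.50 Y12.50 E2.2832
G1 X3.86 Y18.86 E2.5581
G1 X-2.50 Y21.50 E2.8329
G1 X-8.86 Y18.86 E3.1077
G1 X-11.50 Y12.50 E3.3826

At z = 11.04 mm: the cylinder: section is a regular 8-gon, circumradius r=9; the r=9 cylinder at (-2.5, 12.5) gives a regular 8-gon of circumradius 9 (constant along its height); Merging all regions: the regions partially overlap (shared area 33.86 mm²), so overlapping operands fuse into one piece — 1 connected region. The outline is a single polygon with 14 vertices. Extrusion per mm of travel: 0.4 × 0.24 / (π × 0.875²) = 0.039912. Accumulating E over each segment gives final E = 3.3826.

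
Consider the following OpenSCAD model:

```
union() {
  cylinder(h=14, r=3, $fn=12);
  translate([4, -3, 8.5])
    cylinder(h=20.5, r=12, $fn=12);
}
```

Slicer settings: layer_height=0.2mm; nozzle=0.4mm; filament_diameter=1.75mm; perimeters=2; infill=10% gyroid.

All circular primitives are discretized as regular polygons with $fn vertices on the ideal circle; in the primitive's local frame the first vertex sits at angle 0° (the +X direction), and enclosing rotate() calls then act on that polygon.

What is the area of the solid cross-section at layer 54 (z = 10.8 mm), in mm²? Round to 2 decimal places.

At z = 10.8 mm: the r=3 cylinder gives a regular 12-gon of circumradius 3 (constant along its height) (area = (12/2)·3.000²·sin(360°/12) = 27.00 mm²); the r=12 cylinder at (4, -3) contributes a regular 12-gon of circumradius 12 (area = (12/2)·12.000²·sin(360°/12) = 432.00 mm²); Taking the union: the r=3 cylinder lies entirely inside the r=12 cylinder at (4, -3), so the union is just the r=12 cylinder at (4, -3) — area = 432.00 mm². Overall, the cross-section is a single solid region. Net area = 432.00 mm².

432.00 mm²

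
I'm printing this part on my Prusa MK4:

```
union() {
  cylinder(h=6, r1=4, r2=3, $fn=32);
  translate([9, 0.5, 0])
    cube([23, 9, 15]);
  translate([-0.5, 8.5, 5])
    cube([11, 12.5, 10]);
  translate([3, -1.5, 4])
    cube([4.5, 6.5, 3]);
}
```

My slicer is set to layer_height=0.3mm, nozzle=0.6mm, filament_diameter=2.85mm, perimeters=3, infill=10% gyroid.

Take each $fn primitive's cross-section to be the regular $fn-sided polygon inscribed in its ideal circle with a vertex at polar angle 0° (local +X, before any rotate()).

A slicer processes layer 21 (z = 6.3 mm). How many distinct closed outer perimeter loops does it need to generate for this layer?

At z = 6.3 mm: the cone is not intersected at this z (z outside [0, 6]); the cube at (9, 0.5) is present — its section is the full 23×9 rectangle; the cube at (-0.5, 8.5) is present — its section is the full 11×12.5 rectangle; the cube at (3, -1.5) is present — its section is the full 4.5×6.5 rectangle; Merging all regions: the regions partially overlap (shared area 1.50 mm²), so overlapping operands fuse into one piece — 2 connected regions. The result has 2 disconnected regions.

2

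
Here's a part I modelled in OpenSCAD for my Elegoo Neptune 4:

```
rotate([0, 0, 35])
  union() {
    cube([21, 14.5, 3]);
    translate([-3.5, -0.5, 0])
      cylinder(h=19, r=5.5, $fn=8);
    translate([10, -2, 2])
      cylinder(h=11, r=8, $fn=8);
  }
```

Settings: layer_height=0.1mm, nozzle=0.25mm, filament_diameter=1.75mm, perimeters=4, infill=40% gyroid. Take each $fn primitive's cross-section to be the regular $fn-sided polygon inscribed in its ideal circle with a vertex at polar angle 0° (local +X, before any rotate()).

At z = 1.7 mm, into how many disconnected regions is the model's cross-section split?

1

At z = 1.7 mm: the cube is present — its section is the full 21×14.5 rectangle; the r=5.5 cylinder at (-3.5, -0.5) contributes a regular 8-gon of circumradius 5.5; the cylinder at (10, -2) does not reach this height (z outside [2, 13]); Combining (union): the regions partially overlap (shared area 3.73 mm²), so overlapping operands fuse into one piece — 1 connected region; (rotated 35° about Z; rotation is an isometry so areas/perimeters/island counts are preserved). The result has 1 disconnected region.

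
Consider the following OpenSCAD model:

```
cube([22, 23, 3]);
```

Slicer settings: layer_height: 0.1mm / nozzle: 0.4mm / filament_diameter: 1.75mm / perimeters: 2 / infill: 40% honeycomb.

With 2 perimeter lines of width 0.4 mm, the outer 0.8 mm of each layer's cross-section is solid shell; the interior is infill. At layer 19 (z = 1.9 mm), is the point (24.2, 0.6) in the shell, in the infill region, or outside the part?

At z = 1.9 mm: the cube (footprint 22×23) is included at this height. Overall, the cross-section is a single solid region. The nearest boundary edge runs (22.00, 0.00)→(22.00, 23.00); distance from the point to it = 2.20 mm. The point is not inside any of the regions above, so it lies outside the cross-section (2.20 mm from the nearest boundary).

outside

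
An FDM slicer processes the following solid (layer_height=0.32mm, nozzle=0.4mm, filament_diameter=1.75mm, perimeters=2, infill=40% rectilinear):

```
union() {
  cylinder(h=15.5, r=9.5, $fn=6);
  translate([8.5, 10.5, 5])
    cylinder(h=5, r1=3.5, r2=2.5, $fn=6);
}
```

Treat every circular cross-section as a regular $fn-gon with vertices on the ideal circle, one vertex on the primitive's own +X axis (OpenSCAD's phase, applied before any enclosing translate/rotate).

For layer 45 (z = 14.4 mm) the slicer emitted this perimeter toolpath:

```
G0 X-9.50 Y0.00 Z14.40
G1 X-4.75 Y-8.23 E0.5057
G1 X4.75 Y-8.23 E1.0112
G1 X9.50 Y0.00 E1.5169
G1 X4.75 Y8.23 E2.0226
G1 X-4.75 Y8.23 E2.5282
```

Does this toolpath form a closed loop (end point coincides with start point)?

no

Start point (G0): (-9.50, 0.00). End point (last G1): the path does not return to the start — open.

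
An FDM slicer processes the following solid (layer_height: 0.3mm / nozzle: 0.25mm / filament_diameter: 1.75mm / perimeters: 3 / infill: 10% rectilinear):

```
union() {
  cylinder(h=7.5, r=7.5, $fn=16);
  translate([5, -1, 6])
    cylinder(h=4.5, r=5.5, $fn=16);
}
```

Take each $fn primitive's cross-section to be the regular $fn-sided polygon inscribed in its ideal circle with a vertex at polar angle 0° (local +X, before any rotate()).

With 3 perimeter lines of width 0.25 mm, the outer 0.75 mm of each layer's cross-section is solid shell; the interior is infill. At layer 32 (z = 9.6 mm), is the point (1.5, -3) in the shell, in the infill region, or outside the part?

At z = 9.6 mm: the cylinder is not intersected at this z (z outside [0, 7.5]); the r=5.5 cylinder at (5, -1) contributes a regular 16-gon of circumradius 5.5; Merging all regions: only the r=5.5 cylinder at (5, -1) is present, so the union is just that shape — 1 connected region. Overall, the cross-section is a single solid region. The nearest boundary edge runs (-0.08, -3.10)→(1.11, -4.89); distance from the point to it = 1.37 mm. The point is inside the cross-section and 1.37 mm from the nearest boundary — more than the 0.75 mm shell width (3 × 0.25), so it's in the infill interior.

infill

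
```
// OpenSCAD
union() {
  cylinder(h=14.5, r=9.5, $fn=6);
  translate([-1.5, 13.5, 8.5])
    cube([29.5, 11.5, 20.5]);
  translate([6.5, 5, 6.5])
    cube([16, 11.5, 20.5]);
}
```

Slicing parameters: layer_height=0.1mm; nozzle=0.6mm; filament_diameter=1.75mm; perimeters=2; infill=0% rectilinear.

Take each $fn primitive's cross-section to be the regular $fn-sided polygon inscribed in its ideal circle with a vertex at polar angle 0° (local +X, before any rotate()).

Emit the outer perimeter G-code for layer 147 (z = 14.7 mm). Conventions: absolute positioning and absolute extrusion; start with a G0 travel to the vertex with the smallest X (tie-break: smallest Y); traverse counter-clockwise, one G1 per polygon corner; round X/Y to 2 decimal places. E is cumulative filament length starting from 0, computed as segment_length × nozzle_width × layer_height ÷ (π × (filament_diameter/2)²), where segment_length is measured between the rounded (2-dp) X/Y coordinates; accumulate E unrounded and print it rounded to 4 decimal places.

At z = 14.7 mm: the cylinder is not intersected at this z (z outside [0, 14.5]); the cube at (-1.5, 13.5) is present — its section is the full 29.5×11.5 rectangle; the cube at (6.5, 5) (footprint 16×11.5) is included at this height; Merging all regions: the regions partially overlap (shared area 48.00 mm²), so overlapping operands fuse into one piece — 1 connected region. The outline is a single polygon with 8 vertices. Extrusion per mm of travel: 0.6 × 0.1 / (π × 0.875²) = 0.024945. Accumulating E over each segment gives final E = 2.4696.

G0 X-1.50 Y13.50 Z14.70
G1 X6.50 Y13.50 E0.1996
G1 X6.50 Y5.00 E0.4116
G1 X22.50 Y5.00 E0.8107
G1 X22.50 Y13.50 E1.0227
G1 X28.00 Y13.50 E1.1599
G1 X28.00 Y25.00 E1.4468
G1 X-1.50 Y25.00 E2.1827
G1 X-1.50 Y13.50 E2.4696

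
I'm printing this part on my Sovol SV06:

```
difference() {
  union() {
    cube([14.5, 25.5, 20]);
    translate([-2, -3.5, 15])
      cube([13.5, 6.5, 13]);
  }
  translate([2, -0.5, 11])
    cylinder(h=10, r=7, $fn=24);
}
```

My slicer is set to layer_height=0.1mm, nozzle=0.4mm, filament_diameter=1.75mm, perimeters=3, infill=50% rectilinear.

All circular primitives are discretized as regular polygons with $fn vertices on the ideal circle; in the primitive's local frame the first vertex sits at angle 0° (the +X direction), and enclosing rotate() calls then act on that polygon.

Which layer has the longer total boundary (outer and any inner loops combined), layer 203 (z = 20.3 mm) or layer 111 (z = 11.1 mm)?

layer 111 (z = 11.1 mm)

Layer 203 (z = 20.3): the cube is not intersected at this z (z outside [0, 20]); the cube at (-2, -3.5) is present — its section is the full 13.5×6.5 rectangle (perimeter 40.00 mm); Merging all regions: only the 13.5×6.5 cube at (-2, -3.5) is present, so the union is just that shape — boundary = 40.00 mm; the r=7 cylinder at (2, -0.5) gives a regular 24-gon of circumradius 7 (constant along its height) (perimeter = 2·24·7.000·sin(180°/24) = 43.86 mm); After the difference (first − rest): starting from the result so far, the r=7 cylinder at (2, -0.5) partially overlaps it — only the 69.50 mm² overlap (of its 152.19 mm²) is removed, clipping the outline — boundary = 19.94 mm. So its perimeter = 19.94 mm. Layer 111 (z = 11.1): the cube is present — its section is the full 14.5×25.5 rectangle (perimeter 80.00 mm); the cube at (-2, -3.5) does not reach this height (z outside [15, 28]); Merging all regions: only the 14.5×25.5 cube is present, so the union is just that shape — boundary = 80.00 mm; the r=7 cylinder at (2, -0.5) contributes a regular 24-gon of circumradius 7 (perimeter = 2·24·7.000·sin(180°/24) = 43.86 mm); Subtracting the remaining from the first: starting from that combined region, the r=7 cylinder at (2, -0.5) partially overlaps it — only the 47.29 mm² overlap (of its 152.19 mm²) is removed, clipping the outline — boundary = 77.37 mm. So its perimeter = 77.37 mm. Layer 111 is larger (77.37 vs 19.94 mm).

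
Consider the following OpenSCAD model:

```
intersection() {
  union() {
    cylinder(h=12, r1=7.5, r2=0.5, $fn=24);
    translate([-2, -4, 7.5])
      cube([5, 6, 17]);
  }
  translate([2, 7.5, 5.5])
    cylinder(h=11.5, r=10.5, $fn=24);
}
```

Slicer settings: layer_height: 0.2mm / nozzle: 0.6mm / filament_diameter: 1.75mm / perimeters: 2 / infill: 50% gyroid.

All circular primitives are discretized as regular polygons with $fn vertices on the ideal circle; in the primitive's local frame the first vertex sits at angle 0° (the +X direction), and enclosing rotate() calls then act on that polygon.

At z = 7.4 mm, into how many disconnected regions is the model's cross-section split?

1

At z = 7.4 mm: the cone (r1=7.5→r2=0.5) has section circumradius 3.183 here — a regular 24-gon; the cube at (-2, -4) does not reach this height (z outside [7.5, 24.5]); Merging all regions: only the cone is present, so the union is just that shape — 1 connected region; the r=10.5 cylinder at (2, 7.5) gives a regular 24-gon of circumradius 10.5 (constant along its height); Taking the intersection: the r=10.5 cylinder at (2, 7.5) partially overlaps the result so far; clipping to the common part keeps 30.14 mm² — 1 connected region. The result has 1 disconnected region.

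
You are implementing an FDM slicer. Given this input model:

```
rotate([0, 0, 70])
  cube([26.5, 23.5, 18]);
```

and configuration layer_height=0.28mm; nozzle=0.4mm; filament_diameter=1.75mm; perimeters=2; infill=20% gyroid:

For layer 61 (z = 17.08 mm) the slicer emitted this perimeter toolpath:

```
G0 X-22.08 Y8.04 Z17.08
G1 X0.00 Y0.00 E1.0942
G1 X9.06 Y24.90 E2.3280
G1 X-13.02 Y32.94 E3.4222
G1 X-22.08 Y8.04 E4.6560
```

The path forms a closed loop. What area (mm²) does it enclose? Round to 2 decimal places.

622.63 mm²

Apply the shoelace formula to the sequence of (X, Y) vertices; enclosed area = 622.63 mm².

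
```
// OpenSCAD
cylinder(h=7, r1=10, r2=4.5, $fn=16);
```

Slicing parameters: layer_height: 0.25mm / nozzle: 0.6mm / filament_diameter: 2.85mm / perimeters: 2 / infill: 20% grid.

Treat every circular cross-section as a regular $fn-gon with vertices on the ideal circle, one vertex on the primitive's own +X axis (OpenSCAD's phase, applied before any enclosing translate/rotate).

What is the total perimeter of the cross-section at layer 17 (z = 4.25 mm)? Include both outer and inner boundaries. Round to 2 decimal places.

At z = 4.25 mm: the cone: at t=0.607 of its height the radius interpolates to r₁+(r₂−r₁)t = 6.661, giving a regular 16-gon of that circumradius (perimeter = 2·16·6.661·sin(180°/16) = 41.58 mm). Overall, the cross-section is a single solid region. Total boundary length (outer) = 41.58 mm.

41.58 mm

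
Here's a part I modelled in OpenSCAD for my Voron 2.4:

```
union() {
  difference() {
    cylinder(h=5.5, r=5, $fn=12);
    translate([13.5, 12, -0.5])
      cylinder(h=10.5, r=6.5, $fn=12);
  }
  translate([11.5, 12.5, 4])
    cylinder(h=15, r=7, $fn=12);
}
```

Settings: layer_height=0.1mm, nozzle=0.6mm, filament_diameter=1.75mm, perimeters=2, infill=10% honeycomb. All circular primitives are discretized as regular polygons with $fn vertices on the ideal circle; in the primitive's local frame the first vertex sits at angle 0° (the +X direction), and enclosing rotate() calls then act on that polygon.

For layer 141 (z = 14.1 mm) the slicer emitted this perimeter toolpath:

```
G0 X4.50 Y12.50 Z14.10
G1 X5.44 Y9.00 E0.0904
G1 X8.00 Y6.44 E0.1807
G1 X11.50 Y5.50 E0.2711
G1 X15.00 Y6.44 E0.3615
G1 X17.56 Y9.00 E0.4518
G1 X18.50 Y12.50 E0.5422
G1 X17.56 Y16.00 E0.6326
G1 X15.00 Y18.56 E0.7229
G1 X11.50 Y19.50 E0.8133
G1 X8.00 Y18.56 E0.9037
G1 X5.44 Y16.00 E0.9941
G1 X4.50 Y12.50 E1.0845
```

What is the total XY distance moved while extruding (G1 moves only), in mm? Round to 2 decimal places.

Sum the Euclidean lengths of each G1 segment: total = 43.47 mm.

43.47 mm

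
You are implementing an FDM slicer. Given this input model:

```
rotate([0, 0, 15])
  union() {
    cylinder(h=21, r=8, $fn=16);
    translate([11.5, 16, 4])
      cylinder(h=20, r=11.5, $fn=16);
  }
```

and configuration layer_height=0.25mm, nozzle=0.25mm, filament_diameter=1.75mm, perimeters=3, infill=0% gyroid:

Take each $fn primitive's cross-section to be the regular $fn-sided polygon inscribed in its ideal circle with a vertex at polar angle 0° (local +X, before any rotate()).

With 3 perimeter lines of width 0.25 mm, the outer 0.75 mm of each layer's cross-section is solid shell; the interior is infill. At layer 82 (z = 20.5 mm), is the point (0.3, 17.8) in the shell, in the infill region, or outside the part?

At z = 20.5 mm: the r=8 cylinder contributes a regular 16-gon of circumradius 8; the cylinder at (11.5, 16): section is a regular 16-gon, circumradius r=11.5; Taking the union: the 2 present regions are separate (no shared area or edge), so areas and boundary lengths simply add and each stays a separate island — 2 connected regions; (whole slice rotated 15° about Z — lengths, areas and connectivity unchanged). Overall, the cross-section has 2 separate islands. Undo the 15° rotation: the query point maps to (4.897, 17.116) in the un-rotated model frame. The nearest boundary edge runs (0.00, 16.00)→(0.88, 20.40); distance from the point to it = 4.58 mm. (Shell/infill is judged within the island containing the point — the largest one.) The point is inside the cross-section and 4.58 mm from the nearest boundary — more than the 0.75 mm shell width (3 × 0.25), so it's in the infill interior.

infill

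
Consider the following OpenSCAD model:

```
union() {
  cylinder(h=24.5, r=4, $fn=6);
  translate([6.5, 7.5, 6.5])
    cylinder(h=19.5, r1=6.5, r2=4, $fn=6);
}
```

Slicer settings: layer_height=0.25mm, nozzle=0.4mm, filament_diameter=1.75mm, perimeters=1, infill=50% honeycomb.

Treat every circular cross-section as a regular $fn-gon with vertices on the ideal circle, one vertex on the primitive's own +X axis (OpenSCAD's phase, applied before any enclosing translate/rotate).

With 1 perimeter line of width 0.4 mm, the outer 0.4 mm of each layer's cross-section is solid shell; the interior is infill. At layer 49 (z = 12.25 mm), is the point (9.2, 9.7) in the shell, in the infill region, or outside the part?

infill

At z = 12.25 mm: the cylinder: section is a regular 6-gon, circumradius r=4; the cone at (6.5, 7.5) (r1=6.5→r2=4) has section circumradius 5.763 here — a regular 6-gon; Merging all regions: the 2 present regions are separate (no shared area or edge), so areas and boundary lengths simply add and each stays a separate island — 2 connected regions. Overall, the cross-section has 2 separate islands. The nearest boundary edge runs (9.38, 12.49)→(12.26, 7.50); distance from the point to it = 1.55 mm. (Shell/infill is judged within the island containing the point — the largest one.) The point is inside the cross-section and 1.55 mm from the nearest boundary — more than the 0.4 mm shell width (1 × 0.4), so it's in the infill interior.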